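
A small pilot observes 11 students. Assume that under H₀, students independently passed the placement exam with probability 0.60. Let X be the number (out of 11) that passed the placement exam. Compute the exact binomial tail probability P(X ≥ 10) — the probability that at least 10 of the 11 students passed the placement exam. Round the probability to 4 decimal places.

X ~ Binomial(n=11, p=0.60).
P(X ≥ 10) = C(11,10)·0.60^10·0.40^1 + C(11,11)·0.60^11·0.40^0.
= 0.026605 + 0.003628 = 0.0302.

P = 0.0302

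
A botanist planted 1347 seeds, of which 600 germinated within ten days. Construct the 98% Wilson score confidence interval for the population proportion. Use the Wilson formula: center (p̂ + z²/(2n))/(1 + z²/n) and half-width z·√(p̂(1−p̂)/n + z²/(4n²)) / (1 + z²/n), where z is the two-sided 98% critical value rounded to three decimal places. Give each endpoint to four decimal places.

(0.4142, 0.4771)

Here p̂ = 600/1347 = 0.44543 and z = 2.326 (z² = 5.410276).
1 + z²/n = 1.004017.
Adjusted center: (0.44543 + z²/(2n))/1.004017 = 0.44565.
Radicand: p̂(1−p̂)/n + z²/(4n²) = 0.000183387 + 0.000000745 = 0.000184132.
Half-width = z·√(radicand)/denom = 2.326·0.013570/1.004017 = 0.03144.
Interval: 0.44565 ± 0.03144 → (0.4142, 0.4771).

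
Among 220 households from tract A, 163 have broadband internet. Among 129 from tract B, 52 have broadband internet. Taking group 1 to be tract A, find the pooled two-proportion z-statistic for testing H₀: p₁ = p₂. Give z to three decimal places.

p̂₁ = 163/220 = 0.74091, p̂₂ = 52/129 = 0.40310.
Pooled p̂ = (163+52)/(220+129) = 215/349 = 0.61605.
Pooled SE = √[0.2365334·0.01229739] ≈ 0.053933.
z = (p̂₁ − p̂₂)/SE = (0.74091 − 0.40310)/0.053933 = 0.33781/0.053933 = 6.264.

z = 6.264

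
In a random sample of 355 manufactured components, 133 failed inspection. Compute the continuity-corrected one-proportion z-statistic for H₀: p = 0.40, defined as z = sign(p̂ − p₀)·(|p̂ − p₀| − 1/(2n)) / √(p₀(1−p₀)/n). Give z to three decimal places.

With x = 133 successes in n = 355, p̂ = 0.37465. p̂ − p₀ = -0.025352.
Continuity correction 1/(2n) = 1/710 = 0.001408.
Corrected numerator: |-0.025352| − 0.001408 = 0.023944.
Null standard error: √(0.40·0.60/355) = √0.000676056 = 0.026001.
z = (−)0.023944/0.026001 = -0.921.

z = -0.921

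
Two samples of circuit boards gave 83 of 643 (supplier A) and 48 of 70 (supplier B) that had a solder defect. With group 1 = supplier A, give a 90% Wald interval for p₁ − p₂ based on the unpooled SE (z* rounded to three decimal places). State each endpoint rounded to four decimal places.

p̂₁ = 0.12908, p̂₂ = 0.68571, so the observed difference is -0.55663.
SE = √(0.000174837 + 0.003078717) = √0.003253554 = 0.057040.
The 90% critical value is z* = 1.645. Margin of error = 0.09383.
So the interval runs from -0.6505 to -0.4628.

(-0.6505, -0.4628)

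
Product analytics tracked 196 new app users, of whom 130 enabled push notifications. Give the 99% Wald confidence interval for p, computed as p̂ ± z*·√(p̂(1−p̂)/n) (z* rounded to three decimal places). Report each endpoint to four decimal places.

(0.5763, 0.7502)

With x = 130 successes in n = 196, p̂ = 0.66327.
Standard error of p̂: √(0.223344/196) = √0.001139512 = 0.033757.
z* = 2.576 at the 99% level.
Margin of error: 2.576 × 0.033757 = 0.08696.
CI: 0.66327 ± 0.08696 = (0.5763, 0.7502).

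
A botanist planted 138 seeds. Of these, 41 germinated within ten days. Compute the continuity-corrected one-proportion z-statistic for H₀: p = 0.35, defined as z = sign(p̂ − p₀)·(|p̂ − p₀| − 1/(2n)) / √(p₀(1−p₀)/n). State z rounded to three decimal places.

The sample proportion is 41/138 = 0.29710. p̂ − p₀ = -0.052899.
1/(2n) = 0.003623.
Corrected numerator: |-0.052899| − 0.003623 = 0.049276.
Null standard error: √(0.35·0.65/138) = √0.001648551 = 0.040602.
z = (−)0.049276/0.040602 = -1.214.

z = -1.214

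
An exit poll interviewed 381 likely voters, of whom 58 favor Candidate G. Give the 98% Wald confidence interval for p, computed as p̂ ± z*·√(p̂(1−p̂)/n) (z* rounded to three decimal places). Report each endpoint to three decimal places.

(0.109, 0.195)

p̂ = 58/381 = 0.15223.
SE = √(p̂(1−p̂)/n) = √(0.129057/381) = 0.018405.
For 98% confidence, z* = 2.326.
Margin = 2.326·0.018405 = 0.04281.
So the interval runs from 0.109 to 0.195.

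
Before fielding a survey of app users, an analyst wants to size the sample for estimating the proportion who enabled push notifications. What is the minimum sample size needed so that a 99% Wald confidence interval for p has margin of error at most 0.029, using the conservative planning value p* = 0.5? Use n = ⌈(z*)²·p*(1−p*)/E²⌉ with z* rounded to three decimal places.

The 99% critical value is z* = 2.576.
p*(1−p*) = 0.2500.
Required n before rounding: 6.635776 × 0.2500 / 0.029² = 1972.585.
⌈1972.585⌉ = 1973.

n = 1973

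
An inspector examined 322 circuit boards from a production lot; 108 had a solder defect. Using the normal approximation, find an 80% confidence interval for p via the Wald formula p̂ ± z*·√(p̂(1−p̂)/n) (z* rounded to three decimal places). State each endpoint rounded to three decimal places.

With x = 108 successes in n = 322, p̂ = 0.33540.
SE(p̂) = √(0.33540·0.66460/322) = 0.026311.
z* = 1.282 at the 80% level.
Margin of error: 1.282 × 0.026311 = 0.03373.
Interval: 0.33540 ± 0.03373 → (0.302, 0.369).

(0.302, 0.369)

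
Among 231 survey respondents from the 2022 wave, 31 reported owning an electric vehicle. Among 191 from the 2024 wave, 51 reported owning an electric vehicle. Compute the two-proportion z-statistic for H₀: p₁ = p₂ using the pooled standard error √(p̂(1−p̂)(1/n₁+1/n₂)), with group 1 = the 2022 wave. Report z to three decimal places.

p̂₁ = 31/231 = 0.13420, p̂₂ = 51/191 = 0.26702.
Pooling: p̂ = 82/422 = 0.19431.
Pooled SE = √[0.1565553·0.00956461] ≈ 0.038696.
z = -0.13282/0.038696 = -3.432.

z = -3.432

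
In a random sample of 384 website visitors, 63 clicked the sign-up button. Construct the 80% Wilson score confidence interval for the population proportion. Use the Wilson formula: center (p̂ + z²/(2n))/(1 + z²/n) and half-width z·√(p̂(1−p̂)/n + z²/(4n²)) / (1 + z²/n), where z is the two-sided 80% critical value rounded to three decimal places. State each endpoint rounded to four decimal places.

p̂ = 63/384 = 0.16406; z = 1.282, so z² = 1.643524.
Denominator 1 + z²/n = 1 + 1.643524/384 = 1.004280.
Adjusted center: (0.16406 + z²/(2n))/1.004280 = 0.16549.
Radicand: p̂(1−p̂)/n + z²/(4n²) = 0.000357151 + 0.000002786 = 0.000359937.
Half-width = 1.282·√0.000359937/1.004280 = 0.02422.
Interval: 0.16549 ± 0.02422 → (0.1413, 0.1897).

(0.1413, 0.1897)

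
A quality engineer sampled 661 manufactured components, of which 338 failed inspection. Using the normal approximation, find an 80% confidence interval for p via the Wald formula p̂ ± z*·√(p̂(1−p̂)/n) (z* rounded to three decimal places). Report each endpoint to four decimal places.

Sample proportion p̂ = 338/661 = 0.51135.
SE(p̂) = √(0.51135·0.48865/661) = 0.019443.
For 80% confidence, z* = 1.282.
Margin = 1.282·0.019443 = 0.02493.
So the interval runs from 0.4864 to 0.5363.

(0.4864, 0.5363)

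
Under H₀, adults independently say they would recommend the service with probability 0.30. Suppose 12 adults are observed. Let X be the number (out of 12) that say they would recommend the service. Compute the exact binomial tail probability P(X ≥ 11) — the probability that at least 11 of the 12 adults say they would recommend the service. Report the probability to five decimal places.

P = 0.00002

X is binomial with n = 12 and p = 0.30.
P(X ≥ 11) = C(12,11)·0.30^11·0.70^1 + C(12,12)·0.30^12·0.70^0.
= 0.000015 + 0.000001 = 0.00002.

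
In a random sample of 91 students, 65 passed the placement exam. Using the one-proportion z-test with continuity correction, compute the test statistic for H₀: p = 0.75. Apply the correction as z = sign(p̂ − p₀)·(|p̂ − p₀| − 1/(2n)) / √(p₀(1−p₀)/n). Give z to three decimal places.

With x = 65 successes in n = 91, p̂ = 0.71429. p̂ − p₀ = -0.035714.
Continuity correction 1/(2n) = 1/182 = 0.005495.
Corrected numerator: |-0.035714| − 0.005495 = 0.030219.
SE₀ = √(0.75·0.25/91) = 0.045392.
z = −0.030219/0.045392 = -0.666.

z = -0.666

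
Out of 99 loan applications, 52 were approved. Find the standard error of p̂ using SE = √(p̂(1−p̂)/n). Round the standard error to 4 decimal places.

p̂ = 52/99 = 0.52525.
p̂(1−p̂) = 0.52525·0.47475 = 0.249362.
Dividing by n and taking the root: √0.002518808 = 0.0502.

SE = 0.0502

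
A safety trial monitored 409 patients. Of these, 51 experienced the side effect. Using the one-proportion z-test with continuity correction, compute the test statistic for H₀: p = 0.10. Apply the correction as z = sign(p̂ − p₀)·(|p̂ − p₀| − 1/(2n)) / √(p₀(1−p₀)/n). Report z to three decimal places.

Sample proportion p̂ = 51/409 = 0.12469. p̂ − p₀ = 0.024694.
Continuity correction 1/(2n) = 1/818 = 0.001222.
Corrected numerator: |0.024694| − 0.001222 = 0.023472.
Null standard error: √(0.10·0.90/409) = √0.000220049 = 0.014834.
z = +0.023472/0.014834 = 1.582.

z = 1.582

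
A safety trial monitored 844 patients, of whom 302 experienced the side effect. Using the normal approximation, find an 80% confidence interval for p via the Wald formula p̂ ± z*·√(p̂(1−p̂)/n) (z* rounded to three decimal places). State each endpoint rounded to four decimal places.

(0.3367, 0.3790)

The sample proportion is 302/844 = 0.35782.
SE(p̂) = √(0.35782·0.64218/844) = 0.016500.
The 80% critical value is z* = 1.282.
Margin of error: 1.282 × 0.016500 = 0.02115.
Interval: 0.35782 ± 0.02115 → (0.3367, 0.3790).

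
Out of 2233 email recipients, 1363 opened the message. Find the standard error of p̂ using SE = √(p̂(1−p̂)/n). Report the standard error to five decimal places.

SE = 0.01032

Sample proportion p̂ = 1363/2233 = 0.61039.
p̂(1−p̂) = 0.237814.
SE = √(0.237814/2233) = √0.000106500 = 0.01032.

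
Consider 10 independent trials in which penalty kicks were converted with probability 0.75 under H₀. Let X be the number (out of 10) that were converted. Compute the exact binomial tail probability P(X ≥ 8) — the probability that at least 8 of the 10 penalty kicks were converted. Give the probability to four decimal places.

P = 0.5256

X is binomial with n = 10 and p = 0.75.
P(X ≥ 8) = C(10,8)·0.75^8·0.25^2 + C(10,9)·0.75^9·0.25^1 + C(10,10)·0.75^10·0.25^0.
= 0.281568 + 0.187712 + 0.056314 = 0.5256.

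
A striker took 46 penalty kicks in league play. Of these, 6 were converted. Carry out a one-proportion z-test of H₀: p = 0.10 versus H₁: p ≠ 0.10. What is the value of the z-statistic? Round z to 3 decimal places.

With x = 6 successes in n = 46, p̂ = 0.13043.
Null standard error: √(0.10·0.90/46) = √0.001956522 = 0.044233.
z = (p̂ − p₀)/SE = (0.13043 − 0.10)/0.044233 = 0.688.

z = 0.688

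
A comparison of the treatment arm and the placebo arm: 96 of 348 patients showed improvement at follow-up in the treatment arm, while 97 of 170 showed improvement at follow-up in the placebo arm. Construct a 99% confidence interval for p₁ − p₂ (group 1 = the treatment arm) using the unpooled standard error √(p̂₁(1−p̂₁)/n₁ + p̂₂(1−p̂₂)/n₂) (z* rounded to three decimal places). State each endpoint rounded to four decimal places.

(-0.4104, -0.1791)

p̂₁ = 0.27586, p̂₂ = 0.57059, so the observed difference is -0.29473.
Unpooled SE = √(p̂₁(1−p̂₁)/n₁ + p̂₂(1−p̂₂)/n₂) = √(0.000574029 + 0.001441278) = 0.044892.
z* = 2.576 at the 99% level. Margin of error = 0.11564.
So the interval runs from -0.4104 to -0.1791.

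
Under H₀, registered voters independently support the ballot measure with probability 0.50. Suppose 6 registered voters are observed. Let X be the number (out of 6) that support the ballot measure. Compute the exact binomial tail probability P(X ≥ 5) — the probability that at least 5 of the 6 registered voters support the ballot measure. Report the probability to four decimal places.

P = 0.1094

X ~ Binomial(n=6, p=0.50).
P(X ≥ 5) = C(6,5)·0.50^5·0.50^1 + C(6,6)·0.50^6·0.50^0.
= 0.093750 + 0.015625 = 0.1094.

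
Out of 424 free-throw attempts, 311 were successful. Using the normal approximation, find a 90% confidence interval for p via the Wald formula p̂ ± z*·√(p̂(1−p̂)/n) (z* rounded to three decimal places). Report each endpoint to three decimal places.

(0.698, 0.769)

The sample proportion is 311/424 = 0.73349.
SE(p̂) = √(0.73349·0.26651/424) = 0.021472.
For 90% confidence, z* = 1.645.
Margin = 1.645·0.021472 = 0.03532.
Interval: 0.73349 ± 0.03532 → (0.698, 0.769).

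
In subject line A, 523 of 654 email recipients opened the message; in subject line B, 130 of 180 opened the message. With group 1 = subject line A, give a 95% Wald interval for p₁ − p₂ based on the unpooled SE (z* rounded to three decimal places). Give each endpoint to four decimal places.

p̂₁ = 523/654 = 0.79969, p̂₂ = 130/180 = 0.72222; p̂₁ − p̂₂ = 0.07747.
Unpooled SE = √(p̂₁(1−p̂₁)/n₁ + p̂₂(1−p̂₂)/n₂) = √(0.000244929 + 0.001114540) = 0.036871.
z* = 1.960 at the 95% level. Margin = 1.960·0.036871 = 0.07227.
CI: 0.07747 ± 0.07227 = (0.0052, 0.1497).

(0.0052, 0.1497)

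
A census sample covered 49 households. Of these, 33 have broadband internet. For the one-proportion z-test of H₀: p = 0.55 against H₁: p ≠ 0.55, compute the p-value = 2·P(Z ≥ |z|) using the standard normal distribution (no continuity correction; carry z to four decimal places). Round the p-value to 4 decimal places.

p-value = 0.0823

The sample proportion is 33/49 = 0.67347.
Null standard error: √(0.55·0.45/49) = √0.005051020 = 0.071071.
Test statistic (full precision, shown to 4 dp): z = (33/49 − 0.55)/SE₀ ≈ 1.7373.
From the standard normal, 2·P(Z ≥ |z|) = 0.0823.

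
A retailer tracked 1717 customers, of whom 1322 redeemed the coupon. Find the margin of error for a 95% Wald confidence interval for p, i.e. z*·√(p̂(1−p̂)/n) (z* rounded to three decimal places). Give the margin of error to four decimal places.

The sample proportion is 1322/1717 = 0.76995.
SE(p̂) = √(0.76995·0.23005/1717) = 0.010157.
z* = 1.960 at the 95% level.
Margin of error = z*·SE = 1.960 × 0.010157 = 0.0199.

ME = 0.0199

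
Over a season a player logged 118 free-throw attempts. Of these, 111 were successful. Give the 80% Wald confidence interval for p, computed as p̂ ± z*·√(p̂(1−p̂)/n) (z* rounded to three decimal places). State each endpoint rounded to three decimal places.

(0.913, 0.969)

The sample proportion is 111/118 = 0.94068.
Standard error of p̂: √(0.055803/118) = √0.000472906 = 0.021746.
For 80% confidence, z* = 1.282.
Margin = 1.282·0.021746 = 0.02788.
So the interval runs from 0.913 to 0.969.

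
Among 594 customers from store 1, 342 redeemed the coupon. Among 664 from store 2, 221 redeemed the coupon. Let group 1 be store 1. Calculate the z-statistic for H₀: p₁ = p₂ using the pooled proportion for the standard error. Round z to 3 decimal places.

p̂₁ = 342/594 = 0.57576, p̂₂ = 221/664 = 0.33283.
Pooled p̂ = (342+221)/(594+664) = 563/1258 = 0.44754.
Pooled SE = √[0.2472475·0.00318953] ≈ 0.028082.
z = (p̂₁ − p̂₂)/SE = (0.57576 − 0.33283)/0.028082 = 0.24293/0.028082 = 8.651.

z = 8.651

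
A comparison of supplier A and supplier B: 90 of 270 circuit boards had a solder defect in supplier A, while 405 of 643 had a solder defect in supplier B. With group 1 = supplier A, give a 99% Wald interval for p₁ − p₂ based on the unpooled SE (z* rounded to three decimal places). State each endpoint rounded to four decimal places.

(-0.3852, -0.2078)

p̂₁ = 0.33333, p̂₂ = 0.62986, so the observed difference is -0.29653.
Unpooled SE = √(p̂₁(1−p̂₁)/n₁ + p̂₂(1−p̂₂)/n₂) = √(0.000823045 + 0.000362576) = 0.034433.
For 99% confidence, z* = 2.576. Margin of error = 0.08870.
CI: -0.29653 ± 0.08870 = (-0.3852, -0.2078).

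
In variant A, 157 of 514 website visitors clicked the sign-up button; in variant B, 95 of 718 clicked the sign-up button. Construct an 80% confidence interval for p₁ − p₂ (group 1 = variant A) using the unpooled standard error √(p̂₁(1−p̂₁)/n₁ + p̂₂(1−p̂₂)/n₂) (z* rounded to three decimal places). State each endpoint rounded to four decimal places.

p̂₁ = 0.30545, p̂₂ = 0.13231, so the observed difference is 0.17314.
Unpooled SE = √(p̂₁(1−p̂₁)/n₁ + p̂₂(1−p̂₂)/n₂) = √(0.000412742 + 0.000159896) = 0.023930.
The 80% critical value is z* = 1.282. Margin = 1.282·0.023930 = 0.03068.
CI: 0.17314 ± 0.03068 = (0.1425, 0.2038).

(0.1425, 0.2038)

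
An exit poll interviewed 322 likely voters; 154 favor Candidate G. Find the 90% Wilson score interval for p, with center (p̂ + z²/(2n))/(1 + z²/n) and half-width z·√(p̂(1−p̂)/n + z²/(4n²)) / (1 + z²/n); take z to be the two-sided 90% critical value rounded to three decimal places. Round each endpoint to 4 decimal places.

Here p̂ = 154/322 = 0.47826 and z = 1.645 (z² = 2.706025).
1 + z²/n = 1.008404.
Adjusted center: (0.47826 + z²/(2n))/1.008404 = 0.47844.
Radicand: p̂(1−p̂)/n + z²/(4n²) = 0.000774930 + 0.000006525 = 0.000781455.
Half-width = 1.645·√0.000781455/1.008404 = 0.04560.
So the interval runs from 0.4328 to 0.5240.

(0.4328, 0.5240)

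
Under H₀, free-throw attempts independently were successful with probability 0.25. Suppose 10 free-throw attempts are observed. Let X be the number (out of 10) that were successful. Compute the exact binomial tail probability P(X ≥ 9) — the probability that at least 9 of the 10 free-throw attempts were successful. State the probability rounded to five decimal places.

X ~ Binomial(n=10, p=0.25).
P(X ≥ 9) = C(10,9)·0.25^9·0.75^1 + C(10,10)·0.25^10·0.75^0.
= 0.000029 + 0.000001 = 0.00003.

P = 0.00003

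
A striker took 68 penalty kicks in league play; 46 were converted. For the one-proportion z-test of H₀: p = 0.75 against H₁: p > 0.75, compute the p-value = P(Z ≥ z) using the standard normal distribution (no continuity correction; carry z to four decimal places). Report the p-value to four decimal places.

With x = 46 successes in n = 68, p̂ = 0.67647.
SE₀ = √(0.75·0.25/68) = 0.052511.
z = (p̂ − p₀)/SE = (46/68 − 0.75)/0.052511 ≈ -1.4003.
From the standard normal, P(Z ≥ z) = 0.9193.

p-value = 0.9193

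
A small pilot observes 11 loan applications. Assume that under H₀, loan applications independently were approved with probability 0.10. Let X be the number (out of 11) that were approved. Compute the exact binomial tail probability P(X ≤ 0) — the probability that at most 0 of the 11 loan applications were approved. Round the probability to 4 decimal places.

P = 0.3138

X is binomial with n = 11 and p = 0.10.
P(X ≤ 0) = C(11,0)·0.10^0·0.90^11.
= 0.313811 = 0.3138.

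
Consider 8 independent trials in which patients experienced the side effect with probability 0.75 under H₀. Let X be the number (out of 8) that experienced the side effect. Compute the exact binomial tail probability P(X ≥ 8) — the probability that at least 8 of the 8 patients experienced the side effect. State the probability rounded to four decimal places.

X ~ Binomial(n=8, p=0.75).
P(X ≥ 8) = C(8,8)·0.75^8·0.25^0.
= 0.100113 = 0.1001.

P = 0.1001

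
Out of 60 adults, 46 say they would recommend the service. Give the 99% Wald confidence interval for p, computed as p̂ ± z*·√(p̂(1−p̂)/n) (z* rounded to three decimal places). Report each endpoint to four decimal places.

With x = 46 successes in n = 60, p̂ = 0.76667.
Standard error of p̂: √(0.178889/60) = √0.002981481 = 0.054603.
z* = 2.576 at the 99% level.
Margin = 2.576·0.054603 = 0.14066.
So the interval runs from 0.6260 to 0.9073.

(0.6260, 0.9073)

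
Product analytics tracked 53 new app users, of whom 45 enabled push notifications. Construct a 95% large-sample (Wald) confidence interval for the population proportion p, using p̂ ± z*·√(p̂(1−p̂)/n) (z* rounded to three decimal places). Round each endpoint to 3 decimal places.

(0.753, 0.945)

The sample proportion is 45/53 = 0.84906.
SE = √(p̂(1−p̂)/n) = √(0.128159/53) = 0.049174.
For 95% confidence, z* = 1.960.
Margin of error: 1.960 × 0.049174 = 0.09638.
So the interval runs from 0.753 to 0.945.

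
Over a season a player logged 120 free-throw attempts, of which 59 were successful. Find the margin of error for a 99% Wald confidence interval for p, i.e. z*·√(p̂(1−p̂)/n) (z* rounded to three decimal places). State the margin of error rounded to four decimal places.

With x = 59 successes in n = 120, p̂ = 0.49167.
SE(p̂) = √(0.49167·0.50833/120) = 0.045637.
For 99% confidence, z* = 2.576.
So ME = 0.1176.

ME = 0.1176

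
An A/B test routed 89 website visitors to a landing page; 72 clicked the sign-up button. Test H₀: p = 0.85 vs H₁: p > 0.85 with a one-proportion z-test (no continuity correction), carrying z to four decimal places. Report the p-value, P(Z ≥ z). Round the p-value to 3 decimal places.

The sample proportion is 72/89 = 0.80899.
Under H₀, SE = √(p₀(1−p₀)/n) = √(0.85·0.15/89) = √0.001432584 = 0.037849.
z = (p̂ − p₀)/SE = (72/89 − 0.85)/0.037849 ≈ -1.0835.
p-value = P(Z ≥ z) with z = -1.0835 → 0.861.

p-value = 0.861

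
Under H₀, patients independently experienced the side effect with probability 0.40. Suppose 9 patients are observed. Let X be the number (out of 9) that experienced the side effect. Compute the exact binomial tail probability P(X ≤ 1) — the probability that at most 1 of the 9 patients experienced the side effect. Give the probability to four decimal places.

P = 0.0705

X is binomial with n = 9 and p = 0.40.
P(X ≤ 1) = C(9,0)·0.40^0·0.60^9 + C(9,1)·0.40^1·0.60^8.
= 0.010078 + 0.060466 = 0.0705.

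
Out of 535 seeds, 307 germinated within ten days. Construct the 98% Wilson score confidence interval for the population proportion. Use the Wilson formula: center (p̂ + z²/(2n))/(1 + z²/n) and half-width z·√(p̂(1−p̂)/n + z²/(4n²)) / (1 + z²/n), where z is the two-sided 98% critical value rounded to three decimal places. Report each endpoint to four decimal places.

Here p̂ = 307/535 = 0.57383 and z = 2.326 (z² = 5.410276).
1 + z²/n = 1.010113.
Adjusted center: (0.57383 + z²/(2n))/1.010113 = 0.57309.
Radicand: p̂(1−p̂)/n + z²/(4n²) = 0.000457101 + 0.000004726 = 0.000461827.
Half-width = z·√(radicand)/denom = 2.326·0.021490/1.010113 = 0.04949.
CI: 0.57309 ± 0.04949 = (0.5236, 0.6226).

(0.5236, 0.6226)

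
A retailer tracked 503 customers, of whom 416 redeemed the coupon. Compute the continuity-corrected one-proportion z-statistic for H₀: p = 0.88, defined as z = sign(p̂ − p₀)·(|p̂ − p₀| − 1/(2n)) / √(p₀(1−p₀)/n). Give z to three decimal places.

p̂ = 416/503 = 0.82704. p̂ − p₀ = -0.052962.
1/(2n) = 0.000994.
Corrected numerator: |-0.052962| − 0.000994 = 0.051968.
Null standard error: √(0.88·0.12/503) = √0.000209940 = 0.014489.
z = (−)0.051968/0.014489 = -3.587.

z = -3.587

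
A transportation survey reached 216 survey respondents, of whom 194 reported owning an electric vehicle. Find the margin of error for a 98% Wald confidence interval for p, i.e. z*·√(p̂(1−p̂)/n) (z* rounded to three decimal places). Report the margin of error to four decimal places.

With x = 194 successes in n = 216, p̂ = 0.89815.
SE = √(p̂(1−p̂)/n) = √(0.091478/216) = 0.020579.
The 98% critical value is z* = 2.326.
So ME = 0.0479.

ME = 0.0479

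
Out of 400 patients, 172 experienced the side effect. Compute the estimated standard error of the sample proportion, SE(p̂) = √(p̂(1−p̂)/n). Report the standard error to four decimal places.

SE = 0.0248

The sample proportion is 172/400 = 0.43000.
p̂(1−p̂) = 0.43000·0.57000 = 0.245100.
SE = √(0.245100/400) = √0.000612750 = 0.0248.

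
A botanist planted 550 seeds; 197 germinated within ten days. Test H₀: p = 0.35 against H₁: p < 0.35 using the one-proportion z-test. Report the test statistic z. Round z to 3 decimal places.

p̂ = 197/550 = 0.35818.
Null standard error: √(0.35·0.65/550) = √0.000413636 = 0.020338.
z = (p̂ − p₀)/SE = (0.35818 − 0.35)/0.020338 = 0.402.

z = 0.402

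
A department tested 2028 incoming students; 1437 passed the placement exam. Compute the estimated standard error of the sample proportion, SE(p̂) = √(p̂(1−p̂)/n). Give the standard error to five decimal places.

With x = 1437 successes in n = 2028, p̂ = 0.70858.
p̂(1−p̂) = 0.70858·0.29142 = 0.206494.
Dividing by n and taking the root: √0.000101821 = 0.01009.

SE = 0.01009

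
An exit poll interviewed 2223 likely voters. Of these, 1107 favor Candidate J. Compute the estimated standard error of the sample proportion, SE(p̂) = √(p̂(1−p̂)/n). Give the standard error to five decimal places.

SE = 0.01060

Sample proportion p̂ = 1107/2223 = 0.49798.
p̂(1−p̂) = 0.49798·0.50202 = 0.249996.
Dividing by n and taking the root: √0.000112459 = 0.01060.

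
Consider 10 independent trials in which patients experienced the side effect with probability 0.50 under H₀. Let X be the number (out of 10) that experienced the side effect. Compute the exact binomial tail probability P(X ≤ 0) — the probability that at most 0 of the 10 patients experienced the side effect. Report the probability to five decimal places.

P = 0.00098

X ~ Binomial(n=10, p=0.50).
P(X ≤ 0) = C(10,0)·0.50^0·0.50^10.
= 0.000977 = 0.00098.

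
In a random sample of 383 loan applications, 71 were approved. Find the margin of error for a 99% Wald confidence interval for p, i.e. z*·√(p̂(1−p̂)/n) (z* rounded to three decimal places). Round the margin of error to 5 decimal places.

ME = 0.05115

With x = 71 successes in n = 383, p̂ = 0.18538.
SE(p̂) = √(0.18538·0.81462/383) = 0.019857.
For 99% confidence, z* = 2.576.
ME = 2.576·0.019857 = 0.05115.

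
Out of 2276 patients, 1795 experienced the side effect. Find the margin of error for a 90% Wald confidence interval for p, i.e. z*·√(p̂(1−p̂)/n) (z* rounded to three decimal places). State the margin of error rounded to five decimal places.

With x = 1795 successes in n = 2276, p̂ = 0.78866.
SE(p̂) = √(0.78866·0.21134/2276) = 0.008557.
For 90% confidence, z* = 1.645.
So ME = 0.01408.

ME = 0.01408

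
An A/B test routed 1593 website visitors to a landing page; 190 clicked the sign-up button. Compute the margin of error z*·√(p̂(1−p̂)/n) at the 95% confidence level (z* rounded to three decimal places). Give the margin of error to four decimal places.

p̂ = 190/1593 = 0.11927.
SE = √(p̂(1−p̂)/n) = √(0.105046/1593) = 0.008120.
The 95% critical value is z* = 1.960.
ME = 1.960·0.008120 = 0.0159.

ME = 0.0159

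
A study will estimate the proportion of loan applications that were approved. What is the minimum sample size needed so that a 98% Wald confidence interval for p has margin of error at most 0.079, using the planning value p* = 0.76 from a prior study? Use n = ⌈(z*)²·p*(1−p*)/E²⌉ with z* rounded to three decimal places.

The 98% critical value is z* = 2.326.
p*(1−p*) = 0.1824.
(z*)²·p*(1−p*)/E² = 5.410276·0.1824/0.006241 = 158.121.
Rounding up, n = 159.

n = 159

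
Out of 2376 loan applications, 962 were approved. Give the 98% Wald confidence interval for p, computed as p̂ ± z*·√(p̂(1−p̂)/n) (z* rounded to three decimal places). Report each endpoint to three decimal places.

(0.381, 0.428)

p̂ = 962/2376 = 0.40488.
Standard error of p̂: √(0.240953/2376) = √0.000101411 = 0.010070.
For 98% confidence, z* = 2.326.
Margin = 2.326·0.010070 = 0.02342.
So the interval runs from 0.381 to 0.428.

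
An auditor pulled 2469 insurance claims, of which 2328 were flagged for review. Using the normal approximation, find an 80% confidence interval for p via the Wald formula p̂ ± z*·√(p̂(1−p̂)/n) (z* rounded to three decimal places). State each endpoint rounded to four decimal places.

p̂ = 2328/2469 = 0.94289.
SE = √(p̂(1−p̂)/n) = √(0.053847/2469) = 0.004670.
z* = 1.282 at the 80% level.
Margin of error: 1.282 × 0.004670 = 0.00599.
Interval: 0.94289 ± 0.00599 → (0.9369, 0.9489).

(0.9369, 0.9489)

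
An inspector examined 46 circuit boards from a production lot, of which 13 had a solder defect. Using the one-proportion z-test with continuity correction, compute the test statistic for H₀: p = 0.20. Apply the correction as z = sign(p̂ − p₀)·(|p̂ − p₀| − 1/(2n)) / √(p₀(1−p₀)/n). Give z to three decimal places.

With x = 13 successes in n = 46, p̂ = 0.28261. p̂ − p₀ = 0.082609.
1/(2n) = 0.010870.
Corrected numerator: |0.082609| − 0.010870 = 0.071739.
SE₀ = √(0.20·0.80/46) = 0.058977.
z = (+)0.071739/0.058977 = 1.216.

z = 1.216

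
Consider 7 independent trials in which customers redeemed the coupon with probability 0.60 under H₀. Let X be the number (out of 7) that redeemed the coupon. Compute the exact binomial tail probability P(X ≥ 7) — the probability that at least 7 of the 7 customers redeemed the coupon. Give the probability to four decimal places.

X is binomial with n = 7 and p = 0.60.
P(X ≥ 7) = C(7,7)·0.60^7·0.40^0.
= 0.027994 = 0.0280.

P = 0.0280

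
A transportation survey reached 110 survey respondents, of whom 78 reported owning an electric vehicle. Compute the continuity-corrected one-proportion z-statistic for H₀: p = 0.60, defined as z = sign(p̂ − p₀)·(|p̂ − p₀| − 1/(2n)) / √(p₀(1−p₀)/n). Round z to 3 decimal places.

With x = 78 successes in n = 110, p̂ = 0.70909. p̂ − p₀ = 0.109091.
1/(2n) = 0.004545.
Corrected numerator: |0.109091| − 0.004545 = 0.104546.
Under H₀, SE = √(p₀(1−p₀)/n) = √(0.60·0.40/110) = √0.002181818 = 0.046710.
z = (+)0.104546/0.046710 = 2.238.

z = 2.238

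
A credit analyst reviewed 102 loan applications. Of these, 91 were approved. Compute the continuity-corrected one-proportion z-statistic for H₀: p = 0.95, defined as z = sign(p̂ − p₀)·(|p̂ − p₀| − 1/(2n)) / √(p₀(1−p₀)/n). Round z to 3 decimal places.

z = -2.453

The sample proportion is 91/102 = 0.89216. p̂ − p₀ = -0.057843.
Continuity correction 1/(2n) = 1/204 = 0.004902.
Corrected numerator: |-0.057843| − 0.004902 = 0.052941.
Null standard error: √(0.95·0.05/102) = √0.000465686 = 0.021580.
z = −0.052941/0.021580 = -2.453.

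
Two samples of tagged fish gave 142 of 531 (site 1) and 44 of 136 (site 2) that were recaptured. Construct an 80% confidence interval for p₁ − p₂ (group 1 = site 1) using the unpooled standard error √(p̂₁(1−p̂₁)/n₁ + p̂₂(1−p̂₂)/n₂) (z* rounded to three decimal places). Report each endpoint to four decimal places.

(-0.1131, 0.0009)

p̂₁ = 0.26742, p̂₂ = 0.32353, so the observed difference is -0.05611.
Unpooled SE = √(p̂₁(1−p̂₁)/n₁ + p̂₂(1−p̂₂)/n₂) = √(0.000368939 + 0.001609251) = 0.044477.
For 80% confidence, z* = 1.282. Margin = 1.282·0.044477 = 0.05702.
So the interval runs from -0.1131 to 0.0009.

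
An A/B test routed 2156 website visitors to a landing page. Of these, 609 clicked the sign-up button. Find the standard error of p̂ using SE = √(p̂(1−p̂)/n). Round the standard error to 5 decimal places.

The sample proportion is 609/2156 = 0.28247.
p̂(1−p̂) = 0.28247·0.71753 = 0.202681.
Dividing by n and taking the root: √0.000094008 = 0.00970.

SE = 0.00970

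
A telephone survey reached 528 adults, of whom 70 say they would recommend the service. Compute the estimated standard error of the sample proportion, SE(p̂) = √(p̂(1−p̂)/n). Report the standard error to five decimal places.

SE = 0.01476

p̂ = 70/528 = 0.13258.
p̂(1−p̂) = 0.13258·0.86742 = 0.115003.
Dividing by n and taking the root: √0.000217809 = 0.01476.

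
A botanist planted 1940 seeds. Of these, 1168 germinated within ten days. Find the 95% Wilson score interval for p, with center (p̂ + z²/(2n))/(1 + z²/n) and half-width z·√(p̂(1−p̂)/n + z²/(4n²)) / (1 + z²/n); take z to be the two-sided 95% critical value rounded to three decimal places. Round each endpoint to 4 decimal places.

p̂ = 1168/1940 = 0.60206; z = 1.960, so z² = 3.841600.
1 + z²/n = 1.001980.
Center = (0.60206 + 0.000990)/1.001980 = 0.60186.
Radicand: p̂(1−p̂)/n + z²/(4n²) = 0.000123497 + 0.000000255 = 0.000123752.
Half-width = 1.960·√0.000123752/1.001980 = 0.02176.
Interval: 0.60186 ± 0.02176 → (0.5801, 0.6236).

(0.5801, 0.6236)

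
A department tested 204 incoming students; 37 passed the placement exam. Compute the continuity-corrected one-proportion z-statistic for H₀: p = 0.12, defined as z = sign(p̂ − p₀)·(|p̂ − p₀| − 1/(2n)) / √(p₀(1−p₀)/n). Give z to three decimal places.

p̂ = 37/204 = 0.18137. p̂ − p₀ = 0.061373.
1/(2n) = 0.002451.
Corrected numerator: |0.061373| − 0.002451 = 0.058922.
SE₀ = √(0.12·0.88/204) = 0.022752.
z = +0.058922/0.022752 = 2.590.

z = 2.590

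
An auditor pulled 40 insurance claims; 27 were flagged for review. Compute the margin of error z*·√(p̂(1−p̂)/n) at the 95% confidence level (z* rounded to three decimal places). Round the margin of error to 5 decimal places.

The sample proportion is 27/40 = 0.67500.
SE(p̂) = √(0.67500·0.32500/40) = 0.074057.
The 95% critical value is z* = 1.960.
Margin of error = z*·SE = 1.960 × 0.074057 = 0.14515.

ME = 0.14515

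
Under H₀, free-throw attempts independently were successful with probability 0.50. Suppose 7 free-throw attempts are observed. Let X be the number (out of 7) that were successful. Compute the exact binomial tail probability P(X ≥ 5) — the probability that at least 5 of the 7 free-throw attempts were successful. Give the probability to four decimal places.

X is binomial with n = 7 and p = 0.50.
P(X ≥ 5) = C(7,5)·0.50^5·0.50^2 + C(7,6)·0.50^6·0.50^1 + C(7,7)·0.50^7·0.50^0.
= 0.164062 + 0.054688 + 0.007812 = 0.2266.

P = 0.2266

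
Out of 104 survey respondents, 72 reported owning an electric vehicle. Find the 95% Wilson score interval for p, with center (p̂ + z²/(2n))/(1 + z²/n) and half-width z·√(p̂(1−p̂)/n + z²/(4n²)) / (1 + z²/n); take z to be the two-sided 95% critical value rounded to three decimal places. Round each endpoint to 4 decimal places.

Here p̂ = 72/104 = 0.69231 and z = 1.960 (z² = 3.841600).
Denominator 1 + z²/n = 1 + 3.841600/104 = 1.036938.
Adjusted center: (0.69231 + z²/(2n))/1.036938 = 0.68546.
Radicand: p̂(1−p̂)/n + z²/(4n²) = 0.002048248 + 0.000088794 = 0.002137042.
Half-width = z·√(radicand)/denom = 1.960·0.046228/1.036938 = 0.08738.
So the interval runs from 0.5981 to 0.7728.

(0.5981, 0.7728)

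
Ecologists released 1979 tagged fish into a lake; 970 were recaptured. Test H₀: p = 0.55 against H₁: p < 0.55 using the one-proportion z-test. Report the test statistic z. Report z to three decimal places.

p̂ = 970/1979 = 0.49015.
Null standard error: √(0.55·0.45/1979) = √0.000125063 = 0.011183.
z = (0.49015 − 0.55)/0.011183 = -0.05985/0.011183 = -5.352.

z = -5.352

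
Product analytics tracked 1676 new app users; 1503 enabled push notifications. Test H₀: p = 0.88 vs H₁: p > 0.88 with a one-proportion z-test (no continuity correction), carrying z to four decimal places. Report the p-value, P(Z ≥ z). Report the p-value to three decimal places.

With x = 1503 successes in n = 1676, p̂ = 0.89678.
Null standard error: √(0.88·0.12/1676) = √0.000063007 = 0.007938.
Test statistic (full precision, shown to 4 dp): z = (1503/1676 − 0.88)/SE₀ ≈ 2.1137.
p-value = P(Z ≥ z) with z = 2.1137 → 0.017.

p-value = 0.017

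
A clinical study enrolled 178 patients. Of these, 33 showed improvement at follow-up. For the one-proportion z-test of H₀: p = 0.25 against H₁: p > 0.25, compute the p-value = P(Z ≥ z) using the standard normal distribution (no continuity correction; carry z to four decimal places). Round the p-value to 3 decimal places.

p̂ = 33/178 = 0.18539.
SE₀ = √(0.25·0.75/178) = 0.032456.
Test statistic (full precision, shown to 4 dp): z = (33/178 − 0.25)/SE₀ ≈ -1.9906.
p-value = P(Z ≥ z) with z = -1.9906 → 0.977.

p-value = 0.977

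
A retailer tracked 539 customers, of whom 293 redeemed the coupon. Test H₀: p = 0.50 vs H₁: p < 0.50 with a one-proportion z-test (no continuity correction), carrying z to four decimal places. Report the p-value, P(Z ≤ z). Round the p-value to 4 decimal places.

p-value = 0.9785

The sample proportion is 293/539 = 0.54360.
SE₀ = √(0.50·0.50/539) = 0.021537.
z = (p̂ − p₀)/SE = (293/539 − 0.50)/0.021537 ≈ 2.0244.
From the standard normal, P(Z ≤ z) = 0.9785.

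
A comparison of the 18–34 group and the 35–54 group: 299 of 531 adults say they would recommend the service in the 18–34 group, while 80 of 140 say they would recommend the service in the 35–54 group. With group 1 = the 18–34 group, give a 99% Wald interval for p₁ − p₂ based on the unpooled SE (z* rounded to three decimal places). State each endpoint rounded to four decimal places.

p̂₁ = 299/531 = 0.56309, p̂₂ = 80/140 = 0.57143; p̂₁ − p̂₂ = -0.00834.
SE = √(0.000463314 + 0.001749271) = √0.002212585 = 0.047038.
The 99% critical value is z* = 2.576. Margin = 2.576·0.047038 = 0.12117.
CI: -0.00834 ± 0.12117 = (-0.1295, 0.1128).

(-0.1295, 0.1128)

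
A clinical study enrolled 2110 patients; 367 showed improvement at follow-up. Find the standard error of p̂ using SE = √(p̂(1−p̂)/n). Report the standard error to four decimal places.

With x = 367 successes in n = 2110, p̂ = 0.17393.
p̂(1−p̂) = 0.143678.
Dividing by n and taking the root: √0.000068094 = 0.0083.

SE = 0.0083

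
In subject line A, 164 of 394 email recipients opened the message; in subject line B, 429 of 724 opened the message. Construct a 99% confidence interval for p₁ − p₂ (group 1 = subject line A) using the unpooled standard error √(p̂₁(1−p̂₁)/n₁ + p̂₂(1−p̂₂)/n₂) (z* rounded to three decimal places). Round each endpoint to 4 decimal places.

(-0.2557, -0.0969)

p̂₁ = 0.41624, p̂₂ = 0.59254, so the observed difference is -0.17630.
Unpooled SE = √(p̂₁(1−p̂₁)/n₁ + p̂₂(1−p̂₂)/n₂) = √(0.000616713 + 0.000333475) = 0.030825.
z* = 2.576 at the 99% level. Margin of error = 0.07941.
So the interval runs from -0.2557 to -0.0969.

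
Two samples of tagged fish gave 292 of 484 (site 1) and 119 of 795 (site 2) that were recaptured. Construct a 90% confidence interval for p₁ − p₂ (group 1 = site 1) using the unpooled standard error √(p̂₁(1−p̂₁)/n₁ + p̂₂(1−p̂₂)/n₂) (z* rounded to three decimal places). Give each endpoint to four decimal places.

p̂₁ = 0.60331, p̂₂ = 0.14969, so the observed difference is 0.45362.
Unpooled SE = √(p̂₁(1−p̂₁)/n₁ + p̂₂(1−p̂₂)/n₂) = √(0.000494479 + 0.000160100) = 0.025585.
The 90% critical value is z* = 1.645. Margin of error = 0.04209.
CI: 0.45362 ± 0.04209 = (0.4115, 0.4957).

(0.4115, 0.4957)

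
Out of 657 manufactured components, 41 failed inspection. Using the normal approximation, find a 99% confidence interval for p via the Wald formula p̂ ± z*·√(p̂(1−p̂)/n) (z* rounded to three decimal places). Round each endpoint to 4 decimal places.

(0.0381, 0.0867)

The sample proportion is 41/657 = 0.06240.
Standard error of p̂: √(0.058511/657) = √0.000089057 = 0.009437.
The 99% critical value is z* = 2.576.
Margin = 2.576·0.009437 = 0.02431.
Interval: 0.06240 ± 0.02431 → (0.0381, 0.0867).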